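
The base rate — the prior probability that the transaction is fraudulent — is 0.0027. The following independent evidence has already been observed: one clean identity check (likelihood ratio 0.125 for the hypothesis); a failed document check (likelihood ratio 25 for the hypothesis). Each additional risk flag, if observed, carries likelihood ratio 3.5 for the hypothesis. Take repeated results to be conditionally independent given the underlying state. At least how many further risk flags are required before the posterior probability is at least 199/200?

Prior odds = 0.0027/0.9973 = 27/9973.
Combined Bayes factor of the evidence already in hand = 0.125 × 25 = 3.125.
Odds after that evidence = (27/9973) × 3.125 = 675/79784.
Target odds = 0.995/0.005 = 199.
Need 3.5ⁿ ≥ 199 ÷ (675/79784) = 15877016/675.
3.5⁸ = 5764801/256 falls short of 15877016/675 but 3.5⁹ = 40353607/512 reaches it, so n = 9.

9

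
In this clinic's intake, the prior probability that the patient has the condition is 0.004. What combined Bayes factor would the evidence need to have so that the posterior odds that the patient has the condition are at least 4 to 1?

996

Prior odds = 0.004/0.996 = 1/249.
Target odds = 4.
Required Bayes factor = 4 ÷ (1/249) = 996.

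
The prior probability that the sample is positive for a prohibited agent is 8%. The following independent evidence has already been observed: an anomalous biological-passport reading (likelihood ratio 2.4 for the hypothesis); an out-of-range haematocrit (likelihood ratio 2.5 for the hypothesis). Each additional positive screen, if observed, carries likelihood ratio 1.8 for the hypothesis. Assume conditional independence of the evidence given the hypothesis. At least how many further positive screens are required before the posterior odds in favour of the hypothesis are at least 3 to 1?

3

Prior odds = 0.08/0.92 = 2/23.
Combined Bayes factor of the evidence already in hand = 2.4 × 2.5 = 6.
Odds after that evidence = (2/23) × 6 = 12/23.
Target odds = 3.
Need 1.8ⁿ ≥ 3 ÷ (12/23) = 5.75.
1.8² = 3.24 falls short of 5.75 but 1.8³ = 5.832 reaches it, so n = 3.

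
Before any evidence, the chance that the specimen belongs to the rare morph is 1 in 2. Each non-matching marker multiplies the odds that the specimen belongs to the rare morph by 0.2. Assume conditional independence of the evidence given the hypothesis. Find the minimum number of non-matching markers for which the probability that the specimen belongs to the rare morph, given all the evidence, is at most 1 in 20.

2

Prior odds = 0.5/0.5 = 1.
Likelihood ratio per non-matching marker = 0.2.
Target posterior odds = 0.05/0.95 = 1/19.
Require 0.2ⁿ ≤ 1/19 ÷ 1 = 1/19.
0.2¹ = 0.2 is still above 1/19 but 0.2² = 0.04 is at or below it, so n = 2.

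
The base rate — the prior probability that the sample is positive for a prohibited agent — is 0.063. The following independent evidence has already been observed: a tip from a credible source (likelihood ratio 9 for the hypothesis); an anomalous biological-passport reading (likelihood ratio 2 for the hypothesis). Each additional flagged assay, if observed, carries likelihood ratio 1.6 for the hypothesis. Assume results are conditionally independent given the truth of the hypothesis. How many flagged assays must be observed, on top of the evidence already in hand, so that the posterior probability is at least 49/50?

Prior odds = 0.063/0.937 = 63/937.
Combined Bayes factor of the evidence already in hand = 9 × 2 = 18.
Odds after that evidence = (63/937) × 18 = 1134/937.
Target odds = 0.98/0.02 = 49.
Need 1.6ⁿ ≥ 49 ÷ (1134/937) = 6559/162.
1.6⁷ = 2097152/78125 falls short of 6559/162 but 1.6⁸ = 16777216/390625 reaches it, so n = 8.

8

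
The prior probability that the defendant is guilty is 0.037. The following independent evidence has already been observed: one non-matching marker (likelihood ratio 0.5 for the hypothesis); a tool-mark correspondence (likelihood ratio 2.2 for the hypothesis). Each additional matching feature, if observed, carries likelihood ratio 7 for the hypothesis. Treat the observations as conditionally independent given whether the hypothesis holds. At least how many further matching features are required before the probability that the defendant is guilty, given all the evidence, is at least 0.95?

Prior odds = 0.037/0.963 = 37/963.
Combined Bayes factor of the evidence already in hand = 0.5 × 2.2 = 1.1.
Odds after that evidence = (37/963) × 1.1 = 407/9630.
Target odds = 0.95/0.05 = 19.
Need 7ⁿ ≥ 19 ÷ (407/9630) = 182970/407.
7³ = 343 falls short of 182970/407 but 7⁴ = 2401 reaches it, so n = 4.

4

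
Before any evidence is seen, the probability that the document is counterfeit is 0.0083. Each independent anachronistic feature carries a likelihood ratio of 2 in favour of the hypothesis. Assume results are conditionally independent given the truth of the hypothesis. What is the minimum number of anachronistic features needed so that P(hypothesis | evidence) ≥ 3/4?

Prior odds: 0.0083 ÷ 0.9917 = 83/9917.
Likelihood ratio per anachronistic feature = 2.
Target odds: 0.75 ÷ 0.25 = 3.
Need (83/9917) × 2ⁿ ≥ 3, i.e. 2ⁿ ≥ 29751/83.
2⁸ = 256 falls short of 29751/83 but 2⁹ = 512 reaches it, so n = 9.

9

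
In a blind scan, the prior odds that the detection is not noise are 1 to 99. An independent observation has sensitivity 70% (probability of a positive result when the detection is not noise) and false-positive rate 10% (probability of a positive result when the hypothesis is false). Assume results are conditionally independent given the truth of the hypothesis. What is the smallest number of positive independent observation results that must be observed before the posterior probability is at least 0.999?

Prior odds = 1/99.
Likelihood ratio of a positive result = 0.7/0.1 = 7.
Target odds: 0.999 ÷ 0.001 = 999.
Require 7ⁿ ≥ 999 ÷ (1/99) = 98901.
7⁵ = 16807 falls short of 98901 but 7⁶ = 117649 reaches it, so n = 6.

6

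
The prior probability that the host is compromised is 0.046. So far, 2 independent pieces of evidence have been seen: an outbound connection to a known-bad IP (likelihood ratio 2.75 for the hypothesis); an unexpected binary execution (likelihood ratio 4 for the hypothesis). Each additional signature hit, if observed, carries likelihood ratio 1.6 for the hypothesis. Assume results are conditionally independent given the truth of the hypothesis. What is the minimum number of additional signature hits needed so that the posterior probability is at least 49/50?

10

Prior odds = 0.046/0.954 = 23/477.
Combined Bayes factor of the evidence already in hand = 2.75 × 4 = 11.
Odds after that evidence = (23/477) × 11 = 253/477.
Target odds = 0.98/0.02 = 49.
Need 1.6ⁿ ≥ 49 ÷ (253/477) = 23373/253.
1.6⁹ = 134217728/1953125 falls short of 23373/253 but 1.6¹⁰ ≈109.951 reaches it, so n = 10.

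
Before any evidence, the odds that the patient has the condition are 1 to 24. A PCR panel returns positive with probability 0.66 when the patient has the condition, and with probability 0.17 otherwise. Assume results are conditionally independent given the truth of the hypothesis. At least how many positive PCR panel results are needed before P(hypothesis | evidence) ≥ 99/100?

6

Prior odds = 1/24.
Likelihood ratio of a positive result = 0.66/0.17 = 66/17.
Target posterior odds = 0.99/0.01 = 99.
Require (66/17)ⁿ ≥ 99 ÷ (1/24) = 2376.
(66/17)⁵ ≈882.013 falls short of 2376 but (66/17)⁶ ≈3424.29 reaches it, so n = 6.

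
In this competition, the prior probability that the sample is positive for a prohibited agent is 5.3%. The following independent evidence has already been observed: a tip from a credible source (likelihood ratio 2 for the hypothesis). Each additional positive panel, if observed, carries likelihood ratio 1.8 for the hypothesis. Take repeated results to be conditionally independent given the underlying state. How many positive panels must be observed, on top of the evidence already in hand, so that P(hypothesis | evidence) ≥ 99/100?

12

Prior odds = 0.053/0.947 = 53/947.
Bayes factor of the evidence already in hand = 2.
Odds after that evidence = (53/947) × 2 = 106/947.
Target odds = 0.99/0.01 = 99.
Need 1.8ⁿ ≥ 99 ÷ (106/947) = 93753/106.
1.8¹¹ ≈642.684 falls short of 93753/106 but 1.8¹² ≈1156.83 reaches it, so n = 12.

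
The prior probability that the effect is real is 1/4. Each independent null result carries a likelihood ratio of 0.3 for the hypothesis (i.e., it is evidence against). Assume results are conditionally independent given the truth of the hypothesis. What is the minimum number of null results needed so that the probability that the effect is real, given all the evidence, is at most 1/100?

3

Prior odds = 0.25/0.75 = 1/3.
Likelihood ratio per null result = 0.3.
Target odds: 0.01 ÷ 0.99 = 1/99.
Require 0.3ⁿ ≤ 1/99 ÷ (1/3) = 1/33.
0.3² = 0.09 is still above 1/33 but 0.3³ = 0.027 is at or below it, so n = 3.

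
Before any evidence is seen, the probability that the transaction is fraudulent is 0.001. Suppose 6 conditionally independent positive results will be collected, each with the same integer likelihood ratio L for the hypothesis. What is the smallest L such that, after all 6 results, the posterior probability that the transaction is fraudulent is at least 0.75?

Prior odds = 0.001/0.999 = 1/999.
Target odds = 0.75/0.25 = 3.
Need L⁶ ≥ 3 ÷ (1/999) = 2997.
3⁶ = 729 < 2997 ≤ 4096 = 4⁶, so L = 4.

4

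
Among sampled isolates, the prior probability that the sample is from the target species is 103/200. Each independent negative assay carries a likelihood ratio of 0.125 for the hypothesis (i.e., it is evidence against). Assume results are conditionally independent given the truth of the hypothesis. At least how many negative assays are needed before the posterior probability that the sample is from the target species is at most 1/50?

2

Prior odds = 0.515/0.485 = 103/97.
Likelihood ratio per negative assay = 0.125.
Target odds: 0.02 ÷ 0.98 = 1/49.
Require 0.125ⁿ ≤ 1/49 ÷ (103/97) = 97/5047.
0.125¹ = 0.125 is still above 97/5047 but 0.125² = 0.015625 is at or below it, so n = 2.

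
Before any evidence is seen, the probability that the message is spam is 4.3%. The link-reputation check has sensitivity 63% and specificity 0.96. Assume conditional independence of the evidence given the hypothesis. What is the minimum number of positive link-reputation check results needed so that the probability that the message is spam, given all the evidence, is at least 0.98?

Prior odds: 0.043 ÷ 0.957 = 43/957.
False-positive rate = 1 − 0.96 = 0.04; likelihood ratio of a positive = 0.63/0.04 = 15.75.
Target posterior odds = 0.98/0.02 = 49.
Need (43/957) × 15.75ⁿ ≥ 49, i.e. 15.75ⁿ ≥ 46893/43.
15.75² = 248.0625 falls short of 46893/43 but 15.75³ = 3906.984375 reaches it, so n = 3.

3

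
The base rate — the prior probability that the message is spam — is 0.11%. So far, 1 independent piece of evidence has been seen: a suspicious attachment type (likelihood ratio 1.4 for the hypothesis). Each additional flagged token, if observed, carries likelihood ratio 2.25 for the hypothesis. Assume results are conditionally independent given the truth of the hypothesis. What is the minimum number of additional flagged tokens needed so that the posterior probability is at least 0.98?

Prior odds = 0.0011/0.9989 = 11/9989.
Bayes factor of the evidence already in hand = 1.4.
Odds after that evidence = (11/9989) × 1.4 = 11/7135.
Target odds = 0.98/0.02 = 49.
Need 2.25ⁿ ≥ 49 ÷ (11/7135) = 349615/11.
2.25¹² ≈16834.1 falls short of 349615/11 but 2.25¹³ ≈37876.8 reaches it, so n = 13.

13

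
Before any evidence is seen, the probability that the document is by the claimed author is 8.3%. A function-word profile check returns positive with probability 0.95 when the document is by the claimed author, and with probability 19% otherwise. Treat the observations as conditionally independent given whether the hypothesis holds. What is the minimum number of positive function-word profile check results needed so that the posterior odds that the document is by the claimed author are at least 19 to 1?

4

Prior odds: 0.083 ÷ 0.917 = 83/917.
Likelihood ratio of a positive result = 0.95/0.19 = 5.
Target odds = 19.
Require 5ⁿ ≥ 19 ÷ (83/917) = 17423/83.
5³ = 125 falls short of 17423/83 but 5⁴ = 625 reaches it, so n = 4.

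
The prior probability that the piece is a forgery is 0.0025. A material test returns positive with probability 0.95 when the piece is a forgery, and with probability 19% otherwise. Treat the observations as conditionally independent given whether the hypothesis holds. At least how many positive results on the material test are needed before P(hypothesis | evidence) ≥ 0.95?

Prior odds = 0.0025/0.9975 = 1/399.
Likelihood ratio of a positive result = 0.95/0.19 = 5.
Target posterior odds = 0.95/0.05 = 19.
Need (1/399) × 5ⁿ ≥ 19, i.e. 5ⁿ ≥ 7581.
5⁵ = 3125 falls short of 7581 but 5⁶ = 15625 reaches it, so n = 6.

6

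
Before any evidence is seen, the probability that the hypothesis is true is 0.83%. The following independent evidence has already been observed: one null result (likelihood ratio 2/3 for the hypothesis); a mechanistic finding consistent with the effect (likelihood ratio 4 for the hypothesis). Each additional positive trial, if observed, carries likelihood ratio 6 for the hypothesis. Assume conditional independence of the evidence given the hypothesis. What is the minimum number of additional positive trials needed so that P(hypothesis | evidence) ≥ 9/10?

4

Prior odds = 0.0083/0.9917 = 83/9917.
Combined Bayes factor of the evidence already in hand = (2/3) × 4 = 8/3.
Odds after that evidence = (83/9917) × 8/3 = 664/29751.
Target odds = 0.9/0.1 = 9.
Need 6ⁿ ≥ 9 ÷ (664/29751) = 267759/664.
6³ = 216 falls short of 267759/664 but 6⁴ = 1296 reaches it, so n = 4.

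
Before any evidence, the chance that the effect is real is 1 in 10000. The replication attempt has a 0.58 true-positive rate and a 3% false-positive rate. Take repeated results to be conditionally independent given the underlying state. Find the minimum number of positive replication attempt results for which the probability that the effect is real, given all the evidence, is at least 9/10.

Prior odds: 0.0001 ÷ 0.9999 = 1/9999.
Likelihood ratio of a positive result = 0.58/0.03 = 58/3.
Target posterior odds = 0.9/0.1 = 9.
Need (1/9999) × (58/3)ⁿ ≥ 9, i.e. (58/3)ⁿ ≥ 89991.
(58/3)³ = 195112/27 falls short of 89991 but (58/3)⁴ = 11316496/81 reaches it, so n = 4.

4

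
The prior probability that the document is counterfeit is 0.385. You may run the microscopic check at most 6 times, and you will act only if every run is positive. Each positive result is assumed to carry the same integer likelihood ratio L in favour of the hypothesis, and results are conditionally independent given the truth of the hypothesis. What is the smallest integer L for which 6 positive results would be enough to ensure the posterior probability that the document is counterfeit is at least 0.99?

Prior odds = 0.385/0.615 = 77/123.
Target odds = 0.99/0.01 = 99.
Need L⁶ ≥ 99 ÷ (77/123) = 1107/7.
2⁶ = 64 < 1107/7 ≤ 729 = 3⁶, so L = 3.

3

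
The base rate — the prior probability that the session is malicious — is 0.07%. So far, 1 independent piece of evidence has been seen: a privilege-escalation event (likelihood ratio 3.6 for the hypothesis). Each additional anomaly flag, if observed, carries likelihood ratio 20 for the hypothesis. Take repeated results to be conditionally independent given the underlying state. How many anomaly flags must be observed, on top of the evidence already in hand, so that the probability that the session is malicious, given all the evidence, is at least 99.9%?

5

Prior odds = 0.0007/0.9993 = 7/9993.
Bayes factor of the evidence already in hand = 3.6.
Odds after that evidence = (7/9993) × 3.6 = 42/16655.
Target odds = 0.999/0.001 = 999.
Need 20ⁿ ≥ 999 ÷ (42/16655) = 5546115/14.
20⁴ = 160000 falls short of 5546115/14 but 20⁵ = 3200000 reaches it, so n = 5.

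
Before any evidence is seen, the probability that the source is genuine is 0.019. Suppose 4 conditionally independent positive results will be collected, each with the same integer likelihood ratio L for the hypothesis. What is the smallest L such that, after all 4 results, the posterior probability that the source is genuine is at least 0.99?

Prior odds = 0.019/0.981 = 19/981.
Target odds = 0.99/0.01 = 99.
Need L⁴ ≥ 99 ÷ (19/981) = 97119/19.
8⁴ = 4096 < 97119/19 ≤ 6561 = 9⁴, so L = 9.

9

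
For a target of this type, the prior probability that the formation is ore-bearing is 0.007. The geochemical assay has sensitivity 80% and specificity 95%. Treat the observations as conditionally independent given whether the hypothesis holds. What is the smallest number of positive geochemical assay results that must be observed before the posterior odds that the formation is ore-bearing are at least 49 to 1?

Prior odds = 0.007/0.993 = 7/993.
False-positive rate = 1 − 0.95 = 0.05; likelihood ratio of a positive = 0.8/0.05 = 16.
Target odds = 49.
Need (7/993) × 16ⁿ ≥ 49, i.e. 16ⁿ ≥ 6951.
16³ = 4096 falls short of 6951 but 16⁴ = 65536 reaches it, so n = 4.

4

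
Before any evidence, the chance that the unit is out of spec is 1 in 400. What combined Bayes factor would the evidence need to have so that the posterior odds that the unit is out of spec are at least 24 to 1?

Prior odds = 0.0025/0.9975 = 1/399.
Target odds = 24.
Required Bayes factor = 24 ÷ (1/399) = 9576.

9576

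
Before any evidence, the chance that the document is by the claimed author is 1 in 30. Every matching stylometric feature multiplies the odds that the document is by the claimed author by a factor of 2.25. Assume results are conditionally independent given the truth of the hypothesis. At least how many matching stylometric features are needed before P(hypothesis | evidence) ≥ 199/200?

11

Prior odds: (1/30) ÷ (29/30) = 1/29.
Likelihood ratio per matching stylometric feature = 2.25.
Target odds: 0.995 ÷ 0.005 = 199.
Require 2.25ⁿ ≥ 199 ÷ (1/29) = 5771.
2.25¹⁰ ≈3325.26 falls short of 5771 but 2.25¹¹ ≈7481.83 reaches it, so n = 11.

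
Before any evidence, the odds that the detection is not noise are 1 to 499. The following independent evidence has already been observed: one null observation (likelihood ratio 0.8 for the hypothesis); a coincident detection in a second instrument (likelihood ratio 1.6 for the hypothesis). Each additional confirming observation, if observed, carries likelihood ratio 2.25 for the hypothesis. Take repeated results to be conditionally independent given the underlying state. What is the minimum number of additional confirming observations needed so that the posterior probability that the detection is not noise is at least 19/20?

Prior odds = 1/499.
Combined Bayes factor of the evidence already in hand = 0.8 × 1.6 = 1.28.
Odds after that evidence = (1/499) × 1.28 = 32/12475.
Target odds = 0.95/0.05 = 19.
Need 2.25ⁿ ≥ 19 ÷ (32/12475) = 7407.03125.
2.25¹⁰ ≈3325.26 falls short of 7407.03125 but 2.25¹¹ ≈7481.83 reaches it, so n = 11.

11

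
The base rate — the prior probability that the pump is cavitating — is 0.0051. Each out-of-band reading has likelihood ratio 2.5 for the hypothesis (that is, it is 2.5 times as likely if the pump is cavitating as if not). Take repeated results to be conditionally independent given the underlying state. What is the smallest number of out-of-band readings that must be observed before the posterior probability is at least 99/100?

11

Prior odds: 0.0051 ÷ 0.9949 = 51/9949.
Likelihood ratio per out-of-band reading = 2.5.
Target posterior odds = 0.99/0.01 = 99.
Need (51/9949) × 2.5ⁿ ≥ 99, i.e. 2.5ⁿ ≥ 328317/17.
2.5¹⁰ = 9765625/1024 falls short of 328317/17 but 2.5¹¹ = 48828125/2048 reaches it, so n = 11.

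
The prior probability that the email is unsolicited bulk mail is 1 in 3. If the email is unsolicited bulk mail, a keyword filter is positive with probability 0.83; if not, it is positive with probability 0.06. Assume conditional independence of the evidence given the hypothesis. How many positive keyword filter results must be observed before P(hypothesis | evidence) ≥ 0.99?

Prior odds = (1/3)/(2/3) = 0.5.
Likelihood ratio of a positive = 0.83/0.06 = 83/6.
Target odds: 0.99 ÷ 0.01 = 99.
Need 0.5 × (83/6)ⁿ ≥ 99, i.e. (83/6)ⁿ ≥ 198.
(83/6)² = 6889/36 falls short of 198 but (83/6)³ = 571787/216 reaches it, so n = 3.

3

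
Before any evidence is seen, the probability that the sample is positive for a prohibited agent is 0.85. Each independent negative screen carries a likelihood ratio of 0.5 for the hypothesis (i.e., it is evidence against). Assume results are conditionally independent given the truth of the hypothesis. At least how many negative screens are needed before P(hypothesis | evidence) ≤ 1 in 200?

Prior odds: 0.85 ÷ 0.15 = 17/3.
Likelihood ratio per negative screen = 0.5.
Target odds: 0.005 ÷ 0.995 = 1/199.
Require 0.5ⁿ ≤ 1/199 ÷ (17/3) = 3/3383.
0.5¹⁰ = 1/1024 is still above 3/3383 but 0.5¹¹ = 1/2048 is at or below it, so n = 11.

11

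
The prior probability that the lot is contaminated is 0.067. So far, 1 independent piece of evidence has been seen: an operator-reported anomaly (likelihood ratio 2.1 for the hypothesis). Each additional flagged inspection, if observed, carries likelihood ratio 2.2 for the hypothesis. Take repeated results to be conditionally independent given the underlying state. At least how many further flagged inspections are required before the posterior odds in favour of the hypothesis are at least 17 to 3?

5

Prior odds = 0.067/0.933 = 67/933.
Bayes factor of the evidence already in hand = 2.1.
Odds after that evidence = (67/933) × 2.1 = 469/3110.
Target odds = 17/3.
Need 2.2ⁿ ≥ 17/3 ÷ (469/3110) = 52870/1407.
2.2⁴ = 23.4256 falls short of 52870/1407 but 2.2⁵ = 51.53632 reaches it, so n = 5.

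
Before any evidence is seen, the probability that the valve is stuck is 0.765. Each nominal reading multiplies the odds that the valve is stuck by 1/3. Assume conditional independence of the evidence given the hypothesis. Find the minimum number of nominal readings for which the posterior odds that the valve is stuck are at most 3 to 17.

3

Prior odds = 0.765/0.235 = 153/47.
Likelihood ratio per nominal reading = 1/3.
Target odds = 3/17.
Require (1/3)ⁿ ≤ 3/17 ÷ (153/47) = 47/867.
(1/3)² = 1/9 is still above 47/867 but (1/3)³ = 1/27 is at or below it, so n = 3.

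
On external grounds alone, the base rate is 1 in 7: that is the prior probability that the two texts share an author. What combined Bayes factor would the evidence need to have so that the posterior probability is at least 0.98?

Prior odds = (1/7)/(6/7) = 1/6.
Target odds = 0.98/0.02 = 49.
Required Bayes factor = 49 ÷ (1/6) = 294.

294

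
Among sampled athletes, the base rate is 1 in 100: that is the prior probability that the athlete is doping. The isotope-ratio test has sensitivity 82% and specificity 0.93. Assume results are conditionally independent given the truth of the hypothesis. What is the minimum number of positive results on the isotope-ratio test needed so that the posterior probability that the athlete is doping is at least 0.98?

4

Prior odds: 0.01 ÷ 0.99 = 1/99.
False-positive rate = 1 − 0.93 = 0.07; likelihood ratio of a positive = 0.82/0.07 = 82/7.
Target odds: 0.98 ÷ 0.02 = 49.
Require (82/7)ⁿ ≥ 49 ÷ (1/99) = 4851.
(82/7)³ = 551368/343 falls short of 4851 but (82/7)⁴ = 45212176/2401 reaches it, so n = 4.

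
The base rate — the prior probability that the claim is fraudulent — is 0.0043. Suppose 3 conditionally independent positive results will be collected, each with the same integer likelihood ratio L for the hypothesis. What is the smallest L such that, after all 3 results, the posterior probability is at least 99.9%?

Prior odds = 0.0043/0.9957 = 43/9957.
Target odds = 0.999/0.001 = 999.
Need L³ ≥ 999 ÷ (43/9957) = 9947043/43.
61³ = 226981 < 9947043/43 ≤ 238328 = 62³, so L = 62.

62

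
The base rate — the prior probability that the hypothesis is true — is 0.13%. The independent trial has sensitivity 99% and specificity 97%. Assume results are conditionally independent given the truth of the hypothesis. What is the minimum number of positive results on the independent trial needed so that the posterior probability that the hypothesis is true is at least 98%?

Prior odds: 0.0013 ÷ 0.9987 = 13/9987.
False-positive rate = 1 − 0.97 = 0.03; likelihood ratio of a positive = 0.99/0.03 = 33.
Target posterior odds = 0.98/0.02 = 49.
Require 33ⁿ ≥ 49 ÷ (13/9987) = 489363/13.
33³ = 35937 falls short of 489363/13 but 33⁴ = 1185921 reaches it, so n = 4.

4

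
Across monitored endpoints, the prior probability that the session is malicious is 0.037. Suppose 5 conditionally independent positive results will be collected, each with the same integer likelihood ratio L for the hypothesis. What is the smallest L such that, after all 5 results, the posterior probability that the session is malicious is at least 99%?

Prior odds = 0.037/0.963 = 37/963.
Target odds = 0.99/0.01 = 99.
Need L⁵ ≥ 99 ÷ (37/963) = 95337/37.
4⁵ = 1024 < 95337/37 ≤ 3125 = 5⁵, so L = 5.

5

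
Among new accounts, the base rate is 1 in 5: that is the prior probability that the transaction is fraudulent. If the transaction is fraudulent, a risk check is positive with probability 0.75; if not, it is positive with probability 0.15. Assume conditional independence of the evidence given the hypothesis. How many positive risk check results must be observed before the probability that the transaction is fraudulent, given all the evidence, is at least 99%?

4

Prior odds: 0.2 ÷ 0.8 = 0.25.
Likelihood ratio of a positive = 0.75/0.15 = 5.
Target posterior odds = 0.99/0.01 = 99.
Require 5ⁿ ≥ 99 ÷ 0.25 = 396.
5³ = 125 falls short of 396 but 5⁴ = 625 reaches it, so n = 4.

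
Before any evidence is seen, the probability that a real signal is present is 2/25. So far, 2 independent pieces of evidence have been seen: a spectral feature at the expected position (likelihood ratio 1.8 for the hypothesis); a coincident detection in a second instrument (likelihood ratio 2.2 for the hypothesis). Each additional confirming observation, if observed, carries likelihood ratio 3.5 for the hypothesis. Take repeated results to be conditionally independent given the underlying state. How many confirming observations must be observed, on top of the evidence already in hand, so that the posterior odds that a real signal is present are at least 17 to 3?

Prior odds = 0.08/0.92 = 2/23.
Combined Bayes factor of the evidence already in hand = 1.8 × 2.2 = 3.96.
Odds after that evidence = (2/23) × 3.96 = 198/575.
Target odds = 17/3.
Need 3.5ⁿ ≥ 17/3 ÷ (198/575) = 9775/594.
3.5² = 12.25 falls short of 9775/594 but 3.5³ = 42.875 reaches it, so n = 3.

3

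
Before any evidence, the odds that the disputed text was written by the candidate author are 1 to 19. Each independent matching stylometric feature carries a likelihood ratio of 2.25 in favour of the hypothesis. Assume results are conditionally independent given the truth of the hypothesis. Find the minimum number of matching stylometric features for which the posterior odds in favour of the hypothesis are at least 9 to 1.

7

Prior odds = 1/19.
Likelihood ratio per matching stylometric feature = 2.25.
Target odds = 9.
Need (1/19) × 2.25ⁿ ≥ 9, i.e. 2.25ⁿ ≥ 171.
2.25⁶ = 531441/4096 falls short of 171 but 2.25⁷ = 4782969/16384 reaches it, so n = 7.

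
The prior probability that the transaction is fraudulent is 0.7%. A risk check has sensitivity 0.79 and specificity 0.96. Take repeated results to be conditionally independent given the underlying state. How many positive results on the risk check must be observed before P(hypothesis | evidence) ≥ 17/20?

Prior odds: 0.007 ÷ 0.993 = 7/993.
False-positive rate = 1 − 0.96 = 0.04; likelihood ratio of a positive = 0.79/0.04 = 19.75.
Target odds: 0.85 ÷ 0.15 = 17/3.
Need (7/993) × 19.75ⁿ ≥ 17/3, i.e. 19.75ⁿ ≥ 5627/7.
19.75² = 390.0625 falls short of 5627/7 but 19.75³ = 7703.734375 reaches it, so n = 3.

3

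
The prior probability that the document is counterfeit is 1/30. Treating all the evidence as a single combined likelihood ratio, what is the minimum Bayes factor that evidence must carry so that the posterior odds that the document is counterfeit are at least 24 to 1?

696

Prior odds = (1/30)/(29/30) = 1/29.
Target odds = 24.
Required Bayes factor = 24 ÷ (1/29) = 696.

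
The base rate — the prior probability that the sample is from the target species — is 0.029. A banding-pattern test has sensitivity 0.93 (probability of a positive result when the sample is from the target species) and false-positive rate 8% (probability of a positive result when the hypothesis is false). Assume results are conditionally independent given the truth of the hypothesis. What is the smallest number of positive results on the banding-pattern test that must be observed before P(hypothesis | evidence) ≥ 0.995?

4

Prior odds: 0.029 ÷ 0.971 = 29/971.
Likelihood ratio of a positive result = 0.93/0.08 = 11.625.
Target odds: 0.995 ÷ 0.005 = 199.
Need (29/971) × 11.625ⁿ ≥ 199, i.e. 11.625ⁿ ≥ 193229/29.
11.625³ = 804357/512 falls short of 193229/29 but 11.625⁴ = 74805201/4096 reaches it, so n = 4.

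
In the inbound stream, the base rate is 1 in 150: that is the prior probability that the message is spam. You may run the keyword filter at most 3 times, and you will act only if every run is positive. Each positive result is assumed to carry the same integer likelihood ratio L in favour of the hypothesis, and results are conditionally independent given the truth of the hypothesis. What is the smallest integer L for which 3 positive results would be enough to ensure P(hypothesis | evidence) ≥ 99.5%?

31

Prior odds = (1/150)/(149/150) = 1/149.
Target odds = 0.995/0.005 = 199.
Need L³ ≥ 199 ÷ (1/149) = 29651.
30³ = 27000 < 29651 ≤ 29791 = 31³, so L = 31.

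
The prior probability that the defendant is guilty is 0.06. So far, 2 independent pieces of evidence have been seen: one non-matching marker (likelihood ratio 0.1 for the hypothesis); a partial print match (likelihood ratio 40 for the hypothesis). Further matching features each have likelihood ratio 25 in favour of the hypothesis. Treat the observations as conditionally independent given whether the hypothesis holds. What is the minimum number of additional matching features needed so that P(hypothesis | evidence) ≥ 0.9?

2

Prior odds = 0.06/0.94 = 3/47.
Combined Bayes factor of the evidence already in hand = 0.1 × 40 = 4.
Odds after that evidence = (3/47) × 4 = 12/47.
Target odds = 0.9/0.1 = 9.
Need 25ⁿ ≥ 9 ÷ (12/47) = 35.25.
25¹ = 25 falls short of 35.25 but 25² = 625 reaches it, so n = 2.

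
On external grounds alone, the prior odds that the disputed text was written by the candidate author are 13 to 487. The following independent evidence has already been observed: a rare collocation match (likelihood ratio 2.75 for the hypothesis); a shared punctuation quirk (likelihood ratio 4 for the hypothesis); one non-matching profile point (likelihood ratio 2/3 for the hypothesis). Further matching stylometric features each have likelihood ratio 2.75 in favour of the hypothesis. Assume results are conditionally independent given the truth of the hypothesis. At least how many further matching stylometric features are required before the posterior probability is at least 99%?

7

Prior odds = 13/487.
Combined Bayes factor of the evidence already in hand = 2.75 × 4 × (2/3) = 22/3.
Odds after that evidence = (13/487) × 22/3 = 286/1461.
Target odds = 0.99/0.01 = 99.
Need 2.75ⁿ ≥ 99 ÷ (286/1461) = 13149/26.
2.75⁶ = 1771561/4096 falls short of 13149/26 but 2.75⁷ = 19487171/16384 reaches it, so n = 7.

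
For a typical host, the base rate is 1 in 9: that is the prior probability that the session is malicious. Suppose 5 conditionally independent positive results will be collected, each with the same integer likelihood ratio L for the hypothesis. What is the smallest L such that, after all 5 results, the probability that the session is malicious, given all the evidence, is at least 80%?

Prior odds = (1/9)/(8/9) = 0.125.
Target odds = 0.8/0.2 = 4.
Need L⁵ ≥ 4 ÷ 0.125 = 32.
1⁵ = 1 < 32 ≤ 32 = 2⁵, so L = 2.

2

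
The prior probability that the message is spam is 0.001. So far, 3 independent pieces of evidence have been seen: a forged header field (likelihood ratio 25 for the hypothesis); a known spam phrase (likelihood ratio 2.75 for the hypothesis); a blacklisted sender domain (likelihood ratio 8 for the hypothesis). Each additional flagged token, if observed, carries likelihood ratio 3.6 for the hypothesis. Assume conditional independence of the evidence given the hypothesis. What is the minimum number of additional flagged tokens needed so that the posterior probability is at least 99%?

5

Prior odds = 0.001/0.999 = 1/999.
Combined Bayes factor of the evidence already in hand = 25 × 2.75 × 8 = 550.
Odds after that evidence = (1/999) × 550 = 550/999.
Target odds = 0.99/0.01 = 99.
Need 3.6ⁿ ≥ 99 ÷ (550/999) = 179.82.
3.6⁴ = 167.9616 falls short of 179.82 but 3.6⁵ = 604.66176 reaches it, so n = 5.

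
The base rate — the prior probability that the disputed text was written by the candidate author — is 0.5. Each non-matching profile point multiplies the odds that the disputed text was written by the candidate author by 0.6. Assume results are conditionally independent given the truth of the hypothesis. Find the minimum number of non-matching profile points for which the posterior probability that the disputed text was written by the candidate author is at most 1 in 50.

Prior odds = 0.5/0.5 = 1.
Likelihood ratio per non-matching profile point = 0.6.
Target odds: 0.02 ÷ 0.98 = 1/49.
Need 1 × 0.6ⁿ ≤ 1/49, i.e. 0.6ⁿ ≤ 1/49.
0.6⁷ = 2187/78125 is still above 1/49 but 0.6⁸ = 6561/390625 is at or below it, so n = 8.

8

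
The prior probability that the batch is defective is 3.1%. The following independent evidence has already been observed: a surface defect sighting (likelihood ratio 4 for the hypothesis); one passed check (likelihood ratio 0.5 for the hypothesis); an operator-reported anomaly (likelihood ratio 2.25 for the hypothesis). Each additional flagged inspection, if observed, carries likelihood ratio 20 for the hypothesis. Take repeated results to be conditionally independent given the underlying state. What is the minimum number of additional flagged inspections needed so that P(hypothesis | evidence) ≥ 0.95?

2

Prior odds = 0.031/0.969 = 31/969.
Combined Bayes factor of the evidence already in hand = 4 × 0.5 × 2.25 = 4.5.
Odds after that evidence = (31/969) × 4.5 = 93/646.
Target odds = 0.95/0.05 = 19.
Need 20ⁿ ≥ 19 ÷ (93/646) = 12274/93.
20¹ = 20 falls short of 12274/93 but 20² = 400 reaches it, so n = 2.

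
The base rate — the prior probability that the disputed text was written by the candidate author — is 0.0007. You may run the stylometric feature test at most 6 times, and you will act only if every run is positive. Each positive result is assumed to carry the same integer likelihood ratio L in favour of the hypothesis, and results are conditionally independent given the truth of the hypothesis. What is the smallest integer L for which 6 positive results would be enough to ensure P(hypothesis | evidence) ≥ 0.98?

7

Prior odds = 0.0007/0.9993 = 7/9993.
Target odds = 0.98/0.02 = 49.
Need L⁶ ≥ 49 ÷ (7/9993) = 69951.
6⁶ = 46656 < 69951 ≤ 117649 = 7⁶, so L = 7.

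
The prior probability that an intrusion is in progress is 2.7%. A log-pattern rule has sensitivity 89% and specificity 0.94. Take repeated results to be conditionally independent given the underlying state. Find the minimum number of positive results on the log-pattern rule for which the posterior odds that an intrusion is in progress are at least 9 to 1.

3

Prior odds: 0.027 ÷ 0.973 = 27/973.
False-positive rate = 1 − 0.94 = 0.06; likelihood ratio of a positive = 0.89/0.06 = 89/6.
Target odds = 9.
Require (89/6)ⁿ ≥ 9 ÷ (27/973) = 973/3.
(89/6)² = 7921/36 falls short of 973/3 but (89/6)³ = 704969/216 reaches it, so n = 3.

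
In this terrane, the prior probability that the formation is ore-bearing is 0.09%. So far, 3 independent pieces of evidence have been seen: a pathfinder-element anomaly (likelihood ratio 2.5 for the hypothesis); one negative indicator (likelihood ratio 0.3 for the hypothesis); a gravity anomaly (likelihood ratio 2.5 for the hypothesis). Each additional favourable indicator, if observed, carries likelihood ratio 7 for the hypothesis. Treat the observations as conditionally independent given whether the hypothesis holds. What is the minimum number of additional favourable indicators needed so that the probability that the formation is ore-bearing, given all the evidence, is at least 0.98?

Prior odds = 0.0009/0.9991 = 9/9991.
Combined Bayes factor of the evidence already in hand = 2.5 × 0.3 × 2.5 = 1.875.
Odds after that evidence = (9/9991) × 1.875 = 135/79928.
Target odds = 0.98/0.02 = 49.
Need 7ⁿ ≥ 49 ÷ (135/79928) = 3916472/135.
7⁵ = 16807 falls short of 3916472/135 but 7⁶ = 117649 reaches it, so n = 6.

6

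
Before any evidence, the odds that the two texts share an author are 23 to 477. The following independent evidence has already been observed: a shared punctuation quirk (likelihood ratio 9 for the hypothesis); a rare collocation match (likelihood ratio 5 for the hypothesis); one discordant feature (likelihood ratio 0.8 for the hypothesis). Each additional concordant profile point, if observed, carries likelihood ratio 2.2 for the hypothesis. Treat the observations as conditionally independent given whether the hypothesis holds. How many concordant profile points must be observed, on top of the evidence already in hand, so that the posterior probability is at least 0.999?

9

Prior odds = 23/477.
Combined Bayes factor of the evidence already in hand = 9 × 5 × 0.8 = 36.
Odds after that evidence = (23/477) × 36 = 92/53.
Target odds = 0.999/0.001 = 999.
Need 2.2ⁿ ≥ 999 ÷ (92/53) = 52947/92.
2.2⁸ = 214358881/390625 falls short of 52947/92 but 2.2⁹ ≈1207.27 reaches it, so n = 9.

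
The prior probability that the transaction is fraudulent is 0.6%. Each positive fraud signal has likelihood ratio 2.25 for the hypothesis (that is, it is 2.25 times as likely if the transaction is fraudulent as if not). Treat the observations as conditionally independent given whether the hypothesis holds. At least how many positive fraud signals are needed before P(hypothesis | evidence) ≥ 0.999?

15

Prior odds = 0.006/0.994 = 3/497.
Likelihood ratio per positive fraud signal = 2.25.
Target odds: 0.999 ÷ 0.001 = 999.
Need (3/497) × 2.25ⁿ ≥ 999, i.e. 2.25ⁿ ≥ 165501.
2.25¹⁴ ≈85222.7 falls short of 165501 but 2.25¹⁵ ≈191751 reaches it, so n = 15.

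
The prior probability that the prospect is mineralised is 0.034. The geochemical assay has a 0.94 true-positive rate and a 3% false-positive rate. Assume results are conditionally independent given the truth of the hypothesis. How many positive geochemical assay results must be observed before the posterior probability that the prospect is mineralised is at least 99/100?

3

Prior odds = 0.034/0.966 = 17/483.
Likelihood ratio of a positive result = 0.94/0.03 = 94/3.
Target posterior odds = 0.99/0.01 = 99.
Need (17/483) × (94/3)ⁿ ≥ 99, i.e. (94/3)ⁿ ≥ 47817/17.
(94/3)² = 8836/9 falls short of 47817/17 but (94/3)³ = 830584/27 reaches it, so n = 3.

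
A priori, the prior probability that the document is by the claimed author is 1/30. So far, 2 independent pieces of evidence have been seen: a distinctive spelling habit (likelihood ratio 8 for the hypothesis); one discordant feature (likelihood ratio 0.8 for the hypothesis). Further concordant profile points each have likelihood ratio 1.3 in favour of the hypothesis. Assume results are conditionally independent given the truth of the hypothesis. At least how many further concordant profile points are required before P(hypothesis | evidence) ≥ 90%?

15

Prior odds = (1/30)/(29/30) = 1/29.
Combined Bayes factor of the evidence already in hand = 8 × 0.8 = 6.4.
Odds after that evidence = (1/29) × 6.4 = 32/145.
Target odds = 0.9/0.1 = 9.
Need 1.3ⁿ ≥ 9 ÷ (32/145) = 40.78125.
1.3¹⁴ ≈39.3738 falls short of 40.78125 but 1.3¹⁵ ≈51.1859 reaches it, so n = 15.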